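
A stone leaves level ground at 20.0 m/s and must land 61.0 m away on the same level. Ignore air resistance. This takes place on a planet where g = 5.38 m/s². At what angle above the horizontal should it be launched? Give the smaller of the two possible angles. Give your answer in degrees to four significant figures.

From R = (v₀²/g) sin 2θ: sin 2θ = 5.38 × 61.0 / 400.00 = 0.8204.
2θ = 55.13° or 180° − 55.13° = 124.9°, so θ = 27.56° or 62.44°.
The smaller angle is 27.56°.

27.56°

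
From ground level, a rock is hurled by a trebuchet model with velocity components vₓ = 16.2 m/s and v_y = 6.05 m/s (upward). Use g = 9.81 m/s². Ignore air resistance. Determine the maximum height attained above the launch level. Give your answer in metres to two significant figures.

At the apex v_y = 0, so H = v_y0²/(2g) = 6.050²/19.62 = 1.866 m.

1.9 m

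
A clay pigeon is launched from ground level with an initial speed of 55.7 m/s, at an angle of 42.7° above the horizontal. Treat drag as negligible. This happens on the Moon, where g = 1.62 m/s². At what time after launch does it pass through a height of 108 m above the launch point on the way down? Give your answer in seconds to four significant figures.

Components: vₓ = 55.70 cos 42.7° = 40.93 m/s, v_y0 = 55.70 sin 42.7° = 37.77 m/s.
Set y = v_y0 t − ½ g t² = 108: 0.8100 t² − 37.77 t + 108 = 0.
Quadratic formula: t = (37.77 ± √1076.9) / 1.62 = (37.77 ± 32.82) / 1.62 → t = 3.060 s or 43.57 s.
The descending-branch root is 43.57 s.

43.57 s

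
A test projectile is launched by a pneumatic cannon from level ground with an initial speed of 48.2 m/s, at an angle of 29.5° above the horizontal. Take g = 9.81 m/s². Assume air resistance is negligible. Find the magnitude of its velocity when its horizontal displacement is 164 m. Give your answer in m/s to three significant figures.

44.4 m/s

Components: vₓ = 48.20 cos 29.5° = 41.95 m/s, v_y0 = 48.20 sin 29.5° = 23.73 m/s.
At x = 164 m, t = x/vₓ = 164/41.95 = 3.909 s.
Vertical velocity there: v_y = v_y0 − g t = 23.73 − 9.81 × 3.909 = −14.62 m/s.
Speed: √(vₓ² + v_y²) = √(41.95² + 14.62²) = 44.42 m/s.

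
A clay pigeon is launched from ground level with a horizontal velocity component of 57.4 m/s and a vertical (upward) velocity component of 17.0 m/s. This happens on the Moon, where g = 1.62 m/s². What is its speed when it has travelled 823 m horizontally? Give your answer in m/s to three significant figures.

x = vₓ t ⇒ t = 823/57.40 = 14.34 s.
Vertical velocity there: v_y = v_y0 − g t = 17.00 − 1.62 × 14.34 = −6.228 m/s.
Speed: √(vₓ² + v_y²) = √(57.40² + 6.228²) = 57.74 m/s.

57.7 m/s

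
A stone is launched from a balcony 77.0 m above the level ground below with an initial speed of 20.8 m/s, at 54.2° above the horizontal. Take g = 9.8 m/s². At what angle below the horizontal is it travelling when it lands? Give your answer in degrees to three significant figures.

74.0°

Horizontal component vₓ = 20.80 cos 54.2° = 12.17 m/s; vertical v_y0 = 20.80 sin 54.2° = 16.87 m/s.
With up positive and y = 0 at the ground: y(t) = 77.0 + (16.87) t − 4.900 t². Setting y = 0 and taking the positive root: t = [16.87 + √(16.87² + 2·9.80·77.0)] / 9.80 = (16.87 + 42.35) / 9.80 = 6.043 s.
At impact: v_y = v_y0 − g t = −42.35 m/s; vₓ = 12.17 m/s.
Angle below horizontal: arctan(|v_y|/vₓ) = arctan(42.35/12.17) = 73.97°.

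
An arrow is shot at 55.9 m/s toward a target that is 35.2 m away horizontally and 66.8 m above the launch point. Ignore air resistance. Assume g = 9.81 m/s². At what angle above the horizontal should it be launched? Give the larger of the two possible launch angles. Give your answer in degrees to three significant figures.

Trajectory: y = x tanθ − g x² (1 + tan²θ)/(2v₀²). With x = 35.2, y = 66.8, v₀ = 55.9, g = 9.81:
1.945 tan²θ − 35.2 tanθ + (68.74) = 0.
tanθ = [35.2 ± √(35.2² − 4 × 1.945 × (68.74))] / (2 × 1.945) = (35.2 ± 26.54) / 3.890, giving tanθ = 2.227 or 15.87.
θ = 65.82° or 86.39°; the larger is 86.39°.

86.4°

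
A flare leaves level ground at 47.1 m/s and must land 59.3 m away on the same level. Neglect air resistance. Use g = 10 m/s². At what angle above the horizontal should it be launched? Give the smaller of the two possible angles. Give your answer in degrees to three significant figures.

Level-ground range R = v₀² sin(2θ)/g ⇒ sin(2θ) = gR/v₀² = 10.0 × 59.3 / 47.1² = 0.2673.
2θ = 15.50° or 180° − 15.50° = 164.5°, so θ = 7.752° or 82.25°.
The smaller angle is 7.752°.

7.75°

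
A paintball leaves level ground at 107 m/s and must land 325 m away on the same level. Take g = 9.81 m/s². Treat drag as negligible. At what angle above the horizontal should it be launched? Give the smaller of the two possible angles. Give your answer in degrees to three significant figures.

From R = (v₀²/g) sin 2θ: sin 2θ = 9.81 × 325 / 11449 = 0.2785.
2θ = 16.17° or 180° − 16.17° = 163.8°, so θ = 8.085° or 81.92°.
The smaller angle is 8.085°.

8.08°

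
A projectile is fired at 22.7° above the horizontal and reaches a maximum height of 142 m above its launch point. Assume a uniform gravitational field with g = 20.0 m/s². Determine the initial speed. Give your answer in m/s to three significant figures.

At the peak v_y = 0, so v_y0 = √(2gH) = √(2 × 20.0 × 142) = 75.37 m/s.
v_y0 = v₀ sin θ ⇒ v₀ = 75.37 / sin 22.7° = 195.3 m/s.

195 m/s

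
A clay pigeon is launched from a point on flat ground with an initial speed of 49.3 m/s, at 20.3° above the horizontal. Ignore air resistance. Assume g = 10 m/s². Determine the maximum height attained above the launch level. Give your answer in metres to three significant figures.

Resolve: vₓ = 49.30 cos 20.3° = 46.24 m/s and v_y0 = 49.30 sin 20.3° = 17.10 m/s.
Maximum height: H = v_y0² / (2g) = 17.10² / (2 × 10.0) = 14.63 m.

14.6 m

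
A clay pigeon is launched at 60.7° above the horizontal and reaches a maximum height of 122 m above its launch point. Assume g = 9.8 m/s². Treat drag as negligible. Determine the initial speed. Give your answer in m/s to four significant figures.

56.07 m/s

At the peak v_y = 0, so v_y0 = √(2gH) = √(2 × 9.80 × 122) = 48.90 m/s.
v_y0 = v₀ sin θ ⇒ v₀ = 48.90 / sin 60.7° = 56.07 m/s.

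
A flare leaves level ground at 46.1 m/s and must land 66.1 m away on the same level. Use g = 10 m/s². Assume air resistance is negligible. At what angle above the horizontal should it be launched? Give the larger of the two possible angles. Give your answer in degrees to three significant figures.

80.9°

From R = (v₀²/g) sin 2θ: sin 2θ = 10.0 × 66.1 / 2125.2 = 0.3110.
2θ = 18.12° or 180° − 18.12° = 161.9°, so θ = 9.061° or 80.94°.
The larger angle is 80.94°.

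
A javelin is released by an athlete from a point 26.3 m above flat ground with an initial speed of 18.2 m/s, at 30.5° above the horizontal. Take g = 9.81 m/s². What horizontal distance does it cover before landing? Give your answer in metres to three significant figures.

54.0 m

Resolve: vₓ = 18.20 cos 30.5° = 15.68 m/s and v_y0 = 18.20 sin 30.5° = 9.237 m/s.
With up positive and y = 0 at the ground: y(t) = 26.3 + (9.237) t − 4.905 t². Setting y = 0 and taking the positive root: t = [9.237 + √(9.237² + 2·9.81·26.3)] / 9.81 = (9.237 + 24.52) / 9.81 = 3.441 s.
Horizontal distance: R = vₓ t = 15.68 × 3.441 = 53.97 m.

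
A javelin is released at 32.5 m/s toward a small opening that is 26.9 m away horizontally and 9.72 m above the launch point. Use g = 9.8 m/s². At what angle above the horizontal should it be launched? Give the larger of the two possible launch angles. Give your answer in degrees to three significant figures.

Trajectory: y = x tanθ − g x² (1 + tan²θ)/(2v₀²). With x = 26.9, y = 9.72, v₀ = 32.5, g = 9.80:
3.357 tan²θ − 26.9 tanθ + (13.08) = 0.
tanθ = [26.9 ± √(26.9² − 4 × 3.357 × (13.08))] / (2 × 3.357) = (26.9 ± 23.41) / 6.714, giving tanθ = 0.5199 or 7.494.
θ = 27.47° or 82.40°; the larger is 82.40°.

82.4°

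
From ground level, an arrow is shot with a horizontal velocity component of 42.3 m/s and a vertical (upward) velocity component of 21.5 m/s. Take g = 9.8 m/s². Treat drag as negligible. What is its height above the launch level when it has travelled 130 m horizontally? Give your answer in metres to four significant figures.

x = vₓ t ⇒ t = 130/42.30 = 3.073 s.
Height: y = v_y0 t − ½ g t² = 21.50 × 3.073 − 4.900 × 3.073² = 66.08 − 46.28 = 19.79 m.

19.79 m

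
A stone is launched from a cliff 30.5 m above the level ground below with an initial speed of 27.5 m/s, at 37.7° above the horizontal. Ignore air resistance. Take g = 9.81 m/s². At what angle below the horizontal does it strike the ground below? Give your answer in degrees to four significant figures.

vₓ = 27.50 cos 37.7° = 21.76 m/s; v_y0 = 27.50 sin 37.7° = 16.82 m/s.
The projectile lands when y = 30.5 + (16.82) t − ½·9.81·t² = 0. Positive root: t = (16.82 + √(16.82² + 2·9.81·30.5)) / 9.81 = (16.82 + 29.69) / 9.81 = 4.740 s.
At impact: v_y = v_y0 − g t = −29.69 m/s; vₓ = 21.76 m/s.
Angle below horizontal: arctan(|v_y|/vₓ) = arctan(29.69/21.76) = 53.76°.

53.76°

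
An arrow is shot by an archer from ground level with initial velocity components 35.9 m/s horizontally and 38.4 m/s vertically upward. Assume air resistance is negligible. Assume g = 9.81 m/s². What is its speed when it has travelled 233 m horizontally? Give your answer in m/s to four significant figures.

Time to reach x = 233 m: t = x/vₓ = 233/35.90 = 6.490 s.
Vertical velocity there: v_y = v_y0 − g t = 38.40 − 9.81 × 6.490 = −25.27 m/s.
Speed: √(vₓ² + v_y²) = √(35.90² + 25.27²) = 43.90 m/s.

43.90 m/s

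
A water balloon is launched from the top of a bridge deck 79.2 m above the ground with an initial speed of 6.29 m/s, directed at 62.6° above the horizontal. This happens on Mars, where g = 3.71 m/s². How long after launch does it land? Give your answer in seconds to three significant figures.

8.21 s

Components: vₓ = 6.290 cos 62.6° = 2.895 m/s, v_y0 = 6.290 sin 62.6° = 5.584 m/s.
With up positive and y = 0 at the ground: y(t) = 79.2 + (5.584) t − 1.855 t². Setting y = 0 and taking the positive root: t = [5.584 + √(5.584² + 2·3.71·79.2)] / 3.71 = (5.584 + 24.88) / 3.71 = 8.211 s.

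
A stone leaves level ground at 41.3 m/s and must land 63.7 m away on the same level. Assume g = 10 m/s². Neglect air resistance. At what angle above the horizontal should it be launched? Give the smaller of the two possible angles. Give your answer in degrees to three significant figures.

R = v₀² sin 2θ / g gives sin 2θ = gR/v₀² = 10.0·63.7/41.3² = 0.3735.
2θ = 21.93° or 180° − 21.93° = 158.1°, so θ = 10.96° or 79.04°.
The smaller angle is 10.96°.

11.0°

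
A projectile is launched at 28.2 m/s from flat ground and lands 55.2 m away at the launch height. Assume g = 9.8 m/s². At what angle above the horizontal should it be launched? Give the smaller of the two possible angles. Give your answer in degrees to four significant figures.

Level-ground range R = v₀² sin(2θ)/g ⇒ sin(2θ) = gR/v₀² = 9.80 × 55.2 / 28.2² = 0.6802.
2θ = 42.86° or 180° − 42.86° = 137.1°, so θ = 21.43° or 68.57°.
The smaller angle is 21.43°.

21.43°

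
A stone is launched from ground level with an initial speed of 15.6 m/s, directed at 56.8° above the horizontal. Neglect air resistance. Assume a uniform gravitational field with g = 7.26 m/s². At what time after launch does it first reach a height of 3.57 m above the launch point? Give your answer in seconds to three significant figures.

vₓ = 15.60 cos 56.8° = 8.542 m/s; v_y0 = 15.60 sin 56.8° = 13.05 m/s.
Require v_y0 t − ½ g t² = 3.57, i.e. 3.630 t² − 13.05 t + 3.57 = 0.
t = [13.05 ± √(13.05² − 2·7.26·3.57)] / 7.26 = (13.05 ± 10.89) / 7.26, so t = 0.2982 s or t = 3.298 s.
The first (ascending) time is 0.2982 s.

0.298 s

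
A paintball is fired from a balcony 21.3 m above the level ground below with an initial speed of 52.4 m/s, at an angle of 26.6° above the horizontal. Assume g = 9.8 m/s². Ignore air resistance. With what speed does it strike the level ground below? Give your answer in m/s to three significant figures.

56.2 m/s

vₓ = 52.40 cos 26.6° = 46.85 m/s; v_y0 = 52.40 sin 26.6° = 23.46 m/s.
Vertical motion (up positive, ground at y = 0): 4.900 t² − (23.46) t − 21.3 = 0, so t = (23.46 + √(23.46² + 2·9.80·21.3)) / 9.80 = (23.46 + 31.11) / 9.80 = 5.569 s.
Vertical velocity at impact: v_y = v_y0 − g t = 23.46 − 9.80 × 5.569 = −31.11 m/s.
Speed: |v| = √(vₓ² + v_y²) = √(46.85² + 31.11²) = 56.24 m/s.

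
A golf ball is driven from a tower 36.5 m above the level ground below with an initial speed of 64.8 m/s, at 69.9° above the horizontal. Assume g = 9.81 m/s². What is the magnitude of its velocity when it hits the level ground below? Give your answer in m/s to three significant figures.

70.1 m/s

Resolve: vₓ = 64.80 cos 69.9° = 22.27 m/s and v_y0 = 64.80 sin 69.9° = 60.85 m/s.
With up positive and y = 0 at the ground: y(t) = 36.5 + (60.85) t − 4.905 t². Setting y = 0 and taking the positive root: t = [60.85 + √(60.85² + 2·9.81·36.5)] / 9.81 = (60.85 + 66.48) / 9.81 = 12.98 s.
Vertical velocity at impact: v_y = v_y0 − g t = 60.85 − 9.81 × 12.98 = −66.48 m/s.
Speed: |v| = √(vₓ² + v_y²) = √(22.27² + 66.48²) = 70.11 m/s.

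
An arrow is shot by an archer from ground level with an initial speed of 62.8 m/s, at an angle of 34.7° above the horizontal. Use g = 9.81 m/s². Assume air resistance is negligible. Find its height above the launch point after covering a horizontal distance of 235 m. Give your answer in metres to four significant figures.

Horizontal component vₓ = 62.80 cos 34.7° = 51.63 m/s; vertical v_y0 = 62.80 sin 34.7° = 35.75 m/s.
Time to reach x = 235 m: t = x/vₓ = 235/51.63 = 4.552 s.
Height: y = v_y0 t − ½ g t² = 35.75 × 4.552 − 4.905 × 4.552² = 162.7 − 101.6 = 61.11 m.

61.11 m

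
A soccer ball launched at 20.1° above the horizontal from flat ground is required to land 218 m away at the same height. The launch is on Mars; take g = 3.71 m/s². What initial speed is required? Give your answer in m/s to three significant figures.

Level-ground range: R = v₀² sin(2θ)/g, so v₀ = √(gR / sin 2θ).
v₀ = √(3.71 × 218 / sin 40.20°) = √(808.8 / 0.6455) = √1253.0 = 35.40 m/s.

35.4 m/s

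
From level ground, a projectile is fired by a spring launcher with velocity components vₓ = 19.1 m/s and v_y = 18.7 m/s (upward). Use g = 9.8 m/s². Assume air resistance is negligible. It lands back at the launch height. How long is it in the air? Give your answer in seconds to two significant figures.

3.8 s

It returns to y = 0 when t = 2 v_y0 / g = 2(18.70)/9.80 = 3.816 s.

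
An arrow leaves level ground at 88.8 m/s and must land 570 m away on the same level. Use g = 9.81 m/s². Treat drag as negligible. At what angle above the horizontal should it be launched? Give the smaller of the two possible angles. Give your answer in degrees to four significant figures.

R = v₀² sin 2θ / g gives sin 2θ = gR/v₀² = 9.81·570/88.8² = 0.7091.
2θ = 45.16° or 180° − 45.16° = 134.8°, so θ = 22.58° or 67.42°.
The smaller angle is 22.58°.

22.58°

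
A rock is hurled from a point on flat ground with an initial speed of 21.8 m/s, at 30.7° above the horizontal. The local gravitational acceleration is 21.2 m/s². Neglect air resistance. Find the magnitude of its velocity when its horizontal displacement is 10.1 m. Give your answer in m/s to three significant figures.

18.7 m/s

Components: vₓ = 21.80 cos 30.7° = 18.74 m/s, v_y0 = 21.80 sin 30.7° = 11.13 m/s.
x = vₓ t ⇒ t = 10.1/18.74 = 0.5388 s.
Vertical velocity there: v_y = v_y0 − g t = 11.13 − 21.2 × 0.5388 = −0.2931 m/s.
Speed: √(vₓ² + v_y²) = √(18.74² + 0.2931²) = 18.75 m/s.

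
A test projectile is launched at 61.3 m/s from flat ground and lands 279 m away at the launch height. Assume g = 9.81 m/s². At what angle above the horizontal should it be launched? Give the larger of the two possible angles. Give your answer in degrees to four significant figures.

66.63°

Level-ground range R = v₀² sin(2θ)/g ⇒ sin(2θ) = gR/v₀² = 9.81 × 279 / 61.3² = 0.7284.
2θ = 46.75° or 180° − 46.75° = 133.3°, so θ = 23.37° or 66.63°.
The larger angle is 66.63°.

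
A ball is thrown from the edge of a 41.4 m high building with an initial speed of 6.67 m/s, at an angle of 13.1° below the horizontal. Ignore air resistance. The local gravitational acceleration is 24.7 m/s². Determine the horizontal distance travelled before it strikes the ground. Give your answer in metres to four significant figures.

11.50 m

Components: vₓ = 6.670 cos 13.1° = 6.496 m/s, v_y0 = −1.512 m/s (downward).
With up positive and y = 0 at the ground: y(t) = 41.4 + (−1.512) t − 12.35 t². Setting y = 0 and taking the positive root: t = [−1.512 + √(1.512² + 2·24.7·41.4)] / 24.7 = (−1.512 + 45.25) / 24.7 = 1.771 s.
Horizontal distance: R = vₓ t = 6.496 × 1.771 = 11.50 m.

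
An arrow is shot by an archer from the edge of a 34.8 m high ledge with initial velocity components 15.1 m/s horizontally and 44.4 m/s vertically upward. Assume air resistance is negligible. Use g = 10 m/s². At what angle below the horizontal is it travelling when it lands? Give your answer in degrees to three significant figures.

73.7°

With up positive and y = 0 at the ground: y(t) = 34.8 + (44.40) t − 5.000 t². Setting y = 0 and taking the positive root: t = [44.40 + √(44.40² + 2·10.0·34.8)] / 10.0 = (44.40 + 51.65) / 10.0 = 9.605 s.
At impact: v_y = v_y0 − g t = −51.65 m/s; vₓ = 15.10 m/s.
Angle below horizontal: arctan(|v_y|/vₓ) = arctan(51.65/15.10) = 73.70°.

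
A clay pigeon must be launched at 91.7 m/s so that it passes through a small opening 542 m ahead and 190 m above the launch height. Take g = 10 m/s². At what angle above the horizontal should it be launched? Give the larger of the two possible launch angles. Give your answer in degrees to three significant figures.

64.7°

Trajectory: y = x tanθ − g x² (1 + tan²θ)/(2v₀²). With x = 542, y = 190, v₀ = 91.7, g = 10.0:
174.7 tan²θ − 542 tanθ + (364.7) = 0.
tanθ = [542 ± √(542² − 4 × 174.7 × (364.7))] / (2 × 174.7) = (542 ± 197.4) / 349.3, giving tanθ = 0.9864 or 2.117.
θ = 44.61° or 64.71°; the larger is 64.71°.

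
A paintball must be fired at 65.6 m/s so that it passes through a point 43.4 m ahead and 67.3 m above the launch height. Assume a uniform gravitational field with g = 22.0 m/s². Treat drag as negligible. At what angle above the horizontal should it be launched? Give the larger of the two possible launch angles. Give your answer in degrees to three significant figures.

Trajectory: y = x tanθ − g x² (1 + tan²θ)/(2v₀²). With x = 43.4, y = 67.3, v₀ = 65.6, g = 22.0:
4.815 tan²θ − 43.4 tanθ + (72.11) = 0.
tanθ = [43.4 ± √(43.4² − 4 × 4.815 × (72.11))] / (2 × 4.815) = (43.4 ± 22.24) / 9.629, giving tanθ = 2.197 or 6.817.
θ = 65.53° or 81.65°; the larger is 81.65°.

81.7°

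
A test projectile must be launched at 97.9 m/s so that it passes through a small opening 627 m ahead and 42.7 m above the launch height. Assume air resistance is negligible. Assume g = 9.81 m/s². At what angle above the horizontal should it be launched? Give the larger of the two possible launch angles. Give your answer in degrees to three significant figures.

69.4°

Trajectory: y = x tanθ − g x² (1 + tan²θ)/(2v₀²). With x = 627, y = 42.7, v₀ = 97.9, g = 9.81:
201.2 tan²θ − 627 tanθ + (243.9) = 0.
tanθ = [627 ± √(627² − 4 × 201.2 × (243.9))] / (2 × 201.2) = (627 ± 443.7) / 402.4, giving tanθ = 0.4556 or 2.661.
θ = 24.49° or 69.40°; the larger is 69.40°.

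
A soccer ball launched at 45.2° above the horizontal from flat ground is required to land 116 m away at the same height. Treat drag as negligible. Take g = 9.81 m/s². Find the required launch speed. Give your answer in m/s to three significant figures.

33.7 m/s

On level ground R = v₀² sin 2θ / g ⇒ v₀ = √(gR / sin 2θ).
v₀ = √(9.81 × 116 / sin 90.40°) = √(1138 / 1.0000) = √1138.0 = 33.73 m/s.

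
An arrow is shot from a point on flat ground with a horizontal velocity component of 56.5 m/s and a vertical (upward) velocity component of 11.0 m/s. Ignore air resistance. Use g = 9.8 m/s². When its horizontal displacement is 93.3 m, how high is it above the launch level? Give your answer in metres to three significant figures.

At x = 93.3 m, t = x/vₓ = 93.3/56.50 = 1.651 s.
Height: y = v_y0 t − ½ g t² = 11.00 × 1.651 − 4.900 × 1.651² = 18.16 − 13.36 = 4.803 m.

4.80 m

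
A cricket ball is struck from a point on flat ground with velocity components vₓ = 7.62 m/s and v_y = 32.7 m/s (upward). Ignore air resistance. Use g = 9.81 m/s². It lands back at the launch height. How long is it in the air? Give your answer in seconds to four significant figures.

Landing at launch height ⇒ T = 2 v_y0 / g = 2 × 32.70 / 9.81 = 6.667 s.

6.667 s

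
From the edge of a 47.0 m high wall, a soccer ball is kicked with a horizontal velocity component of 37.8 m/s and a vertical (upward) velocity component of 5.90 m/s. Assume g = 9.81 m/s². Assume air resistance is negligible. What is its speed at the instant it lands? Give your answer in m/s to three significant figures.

48.8 m/s

The projectile lands when y = 47.0 + (5.900) t − ½·9.81·t² = 0. Positive root: t = (5.900 + √(5.900² + 2·9.81·47.0)) / 9.81 = (5.900 + 30.93) / 9.81 = 3.755 s.
Vertical velocity at impact: v_y = v_y0 − g t = 5.900 − 9.81 × 3.755 = −30.93 m/s.
Speed: |v| = √(vₓ² + v_y²) = √(37.80² + 30.93²) = 48.84 m/s.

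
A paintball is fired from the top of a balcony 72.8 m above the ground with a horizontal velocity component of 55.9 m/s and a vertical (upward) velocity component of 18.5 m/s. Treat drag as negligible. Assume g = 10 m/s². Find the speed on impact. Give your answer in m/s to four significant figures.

Vertical motion (up positive, ground at y = 0): 5.000 t² − (18.50) t − 72.8 = 0, so t = (18.50 + √(18.50² + 2·10.0·72.8)) / 10.0 = (18.50 + 42.41) / 10.0 = 6.091 s.
Vertical velocity at impact: v_y = v_y0 − g t = 18.50 − 10.0 × 6.091 = −42.41 m/s.
Speed: |v| = √(vₓ² + v_y²) = √(55.90² + 42.41²) = 70.16 m/s.

70.16 m/s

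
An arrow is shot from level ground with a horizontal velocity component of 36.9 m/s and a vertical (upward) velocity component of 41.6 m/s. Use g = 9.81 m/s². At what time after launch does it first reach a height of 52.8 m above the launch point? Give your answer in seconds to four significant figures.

1.554 s

Require v_y0 t − ½ g t² = 52.8, i.e. 4.905 t² − 41.60 t + 52.8 = 0.
t = [41.60 ± √(41.60² − 2·9.81·52.8)] / 9.81 = (41.60 ± 26.36) / 9.81, so t = 1.554 s or t = 6.927 s.
The first (ascending) time is 1.554 s.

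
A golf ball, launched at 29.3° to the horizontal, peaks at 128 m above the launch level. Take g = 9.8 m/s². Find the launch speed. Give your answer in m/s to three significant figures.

At the peak v_y = 0, so v_y0 = √(2gH) = √(2 × 9.80 × 128) = 50.09 m/s.
v_y0 = v₀ sin θ ⇒ v₀ = 50.09 / sin 29.3° = 102.3 m/s.

102 m/s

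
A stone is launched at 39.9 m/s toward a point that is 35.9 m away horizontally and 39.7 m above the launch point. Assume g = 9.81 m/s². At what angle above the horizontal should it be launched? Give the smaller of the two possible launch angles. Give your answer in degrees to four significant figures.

Trajectory: y = x tanθ − g x² (1 + tan²θ)/(2v₀²). With x = 35.9, y = 39.7, v₀ = 39.9, g = 9.81:
3.971 tan²θ − 35.9 tanθ + (43.67) = 0.
tanθ = [35.9 ± √(35.9² − 4 × 3.971 × (43.67))] / (2 × 3.971) = (35.9 ± 24.40) / 7.942, giving tanθ = 1.449 or 7.592.
θ = 55.38° or 82.50°; the smaller is 55.38°.

55.38°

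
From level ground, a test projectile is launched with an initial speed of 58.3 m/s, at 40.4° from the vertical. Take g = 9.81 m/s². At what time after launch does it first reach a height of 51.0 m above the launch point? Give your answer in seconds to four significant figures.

1.350 s

vₓ = 58.30 sin 40.4° = 37.79 m/s; v_y0 = 58.30 cos 40.4° = 44.40 m/s.
Require v_y0 t − ½ g t² = 51.0, i.e. 4.905 t² − 44.40 t + 51.0 = 0.
t = [44.40 ± √(44.40² − 2·9.81·51.0)] / 9.81 = (44.40 ± 31.15) / 9.81, so t = 1.350 s or t = 7.701 s.
The first (ascending) time is 1.350 s.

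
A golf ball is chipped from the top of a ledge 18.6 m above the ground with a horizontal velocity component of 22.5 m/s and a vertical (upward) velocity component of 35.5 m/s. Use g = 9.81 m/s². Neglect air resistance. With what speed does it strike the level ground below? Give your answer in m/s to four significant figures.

46.17 m/s

With up positive and y = 0 at the ground: y(t) = 18.6 + (35.50) t − 4.905 t². Setting y = 0 and taking the positive root: t = [35.50 + √(35.50² + 2·9.81·18.6)] / 9.81 = (35.50 + 40.31) / 9.81 = 7.728 s.
Vertical velocity at impact: v_y = v_y0 − g t = 35.50 − 9.81 × 7.728 = −40.31 m/s.
Speed: |v| = √(vₓ² + v_y²) = √(22.50² + 40.31²) = 46.17 m/s.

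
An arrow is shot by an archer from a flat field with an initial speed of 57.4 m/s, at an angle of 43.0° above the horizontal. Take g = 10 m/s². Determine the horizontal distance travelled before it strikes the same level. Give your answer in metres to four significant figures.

vₓ = 57.40 cos 43.0° = 41.98 m/s; v_y0 = 57.40 sin 43.0° = 39.15 m/s.
Flight time T = 2 v_y0 / g = 7.829 s.
Horizontal distance R = vₓ T = 41.98 × 7.829 = 328.7 m.

328.7 m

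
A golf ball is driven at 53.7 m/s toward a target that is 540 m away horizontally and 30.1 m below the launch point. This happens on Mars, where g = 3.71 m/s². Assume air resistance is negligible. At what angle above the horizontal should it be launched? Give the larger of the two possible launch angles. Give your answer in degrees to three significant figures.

68.6°

Trajectory: y = x tanθ − g x² (1 + tan²θ)/(2v₀²). With x = 540, y = −30.1, v₀ = 53.7, g = 3.71:
187.6 tan²θ − 540 tanθ + (157.5) = 0.
tanθ = [540 ± √(540² − 4 × 187.6 × (157.5))] / (2 × 187.6) = (540 ± 416.5) / 375.2, giving tanθ = 0.3293 or 2.550.
θ = 18.23° or 68.58°; the larger is 68.58°.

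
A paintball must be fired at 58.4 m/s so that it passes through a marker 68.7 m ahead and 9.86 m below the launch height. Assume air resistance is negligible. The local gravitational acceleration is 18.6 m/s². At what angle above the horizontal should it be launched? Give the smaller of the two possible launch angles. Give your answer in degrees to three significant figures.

2.53°

Trajectory: y = x tanθ − g x² (1 + tan²θ)/(2v₀²). With x = 68.7, y = −9.86, v₀ = 58.4, g = 18.6:
12.87 tan²θ − 68.7 tanθ + (3.010) = 0.
tanθ = [68.7 ± √(68.7² − 4 × 12.87 × (3.010))] / (2 × 12.87) = (68.7 ± 67.56) / 25.74, giving tanθ = 0.04418 or 5.294.
θ = 2.529° or 79.30°; the smaller is 2.529°.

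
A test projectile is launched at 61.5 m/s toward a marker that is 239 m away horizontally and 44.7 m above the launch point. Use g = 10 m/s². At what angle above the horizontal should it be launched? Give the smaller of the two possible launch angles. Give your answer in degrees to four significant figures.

32.10°

Trajectory: y = x tanθ − g x² (1 + tan²θ)/(2v₀²). With x = 239, y = 44.7, v₀ = 61.5, g = 10.0:
75.51 tan²θ − 239 tanθ + (120.2) = 0.
tanθ = [239 ± √(239² − 4 × 75.51 × (120.2))] / (2 × 75.51) = (239 ± 144.3) / 151.0, giving tanθ = 0.6273 or 2.538.
θ = 32.10° or 68.49°; the smaller is 32.10°.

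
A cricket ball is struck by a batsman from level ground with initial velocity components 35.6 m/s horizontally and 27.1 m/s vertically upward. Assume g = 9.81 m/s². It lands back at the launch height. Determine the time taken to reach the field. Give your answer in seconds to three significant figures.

5.52 s

It returns to y = 0 when t = 2 v_y0 / g = 2(27.10)/9.81 = 5.525 s.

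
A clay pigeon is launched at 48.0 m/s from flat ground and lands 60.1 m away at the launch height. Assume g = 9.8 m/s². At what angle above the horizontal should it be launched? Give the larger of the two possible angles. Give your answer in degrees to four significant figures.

Level-ground range R = v₀² sin(2θ)/g ⇒ sin(2θ) = gR/v₀² = 9.80 × 60.1 / 48.0² = 0.2556.
2θ = 14.81° or 180° − 14.81° = 165.2°, so θ = 7.406° or 82.59°.
The larger angle is 82.59°.

82.59°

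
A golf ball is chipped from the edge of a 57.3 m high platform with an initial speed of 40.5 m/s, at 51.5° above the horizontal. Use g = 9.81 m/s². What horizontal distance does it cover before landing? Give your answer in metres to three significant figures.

200 m

Horizontal component vₓ = 40.50 cos 51.5° = 25.21 m/s; vertical v_y0 = 40.50 sin 51.5° = 31.70 m/s.
Vertical motion (up positive, ground at y = 0): 4.905 t² − (31.70) t − 57.3 = 0, so t = (31.70 + √(31.70² + 2·9.81·57.3)) / 9.81 = (31.70 + 46.14) / 9.81 = 7.934 s.
Horizontal distance: R = vₓ t = 25.21 × 7.934 = 200.0 m.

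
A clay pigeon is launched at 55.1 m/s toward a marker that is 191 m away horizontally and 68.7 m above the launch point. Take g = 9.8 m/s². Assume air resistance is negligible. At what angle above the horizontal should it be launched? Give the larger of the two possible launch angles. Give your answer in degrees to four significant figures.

Trajectory: y = x tanθ − g x² (1 + tan²θ)/(2v₀²). With x = 191, y = 68.7, v₀ = 55.1, g = 9.80:
58.88 tan²θ − 191 tanθ + (127.6) = 0.
tanθ = [191 ± √(191² − 4 × 58.88 × (127.6))] / (2 × 58.88) = (191 ± 80.21) / 117.8, giving tanθ = 0.9408 or 2.303.
θ = 43.25° or 66.53°; the larger is 66.53°.

66.53°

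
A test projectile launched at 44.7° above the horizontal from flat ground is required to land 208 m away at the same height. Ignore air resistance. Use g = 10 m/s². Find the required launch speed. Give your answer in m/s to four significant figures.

From R = (v₀² / g) sin 2θ: v₀ = √(gR / sin 2θ).
v₀ = √(10.0 × 208 / sin 89.40°) = √(2080 / 0.9999) = √2080.1 = 45.61 m/s.

45.61 m/s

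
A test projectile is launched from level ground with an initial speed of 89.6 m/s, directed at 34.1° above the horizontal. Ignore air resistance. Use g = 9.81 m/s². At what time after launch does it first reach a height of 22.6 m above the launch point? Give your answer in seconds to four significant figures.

Resolve: vₓ = 89.60 cos 34.1° = 74.19 m/s and v_y0 = 89.60 sin 34.1° = 50.23 m/s.
Height y(t) = 50.23 t − 4.905 t² = 22.6 gives 4.905 t² − 50.23 t + 22.6 = 0.
Quadratic formula: t = (50.23 ± √2080.0) / 9.81 = (50.23 ± 45.61) / 9.81 → t = 0.4716 s or 9.770 s.
The first (ascending) time is 0.4716 s.

0.4716 s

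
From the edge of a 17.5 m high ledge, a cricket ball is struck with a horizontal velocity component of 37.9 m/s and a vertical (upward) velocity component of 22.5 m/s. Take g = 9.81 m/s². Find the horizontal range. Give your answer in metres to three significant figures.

The projectile lands when y = 17.5 + (22.50) t − ½·9.81·t² = 0. Positive root: t = (22.50 + √(22.50² + 2·9.81·17.5)) / 9.81 = (22.50 + 29.15) / 9.81 = 5.265 s.
Horizontal distance: R = vₓ t = 37.90 × 5.265 = 199.5 m.

200 m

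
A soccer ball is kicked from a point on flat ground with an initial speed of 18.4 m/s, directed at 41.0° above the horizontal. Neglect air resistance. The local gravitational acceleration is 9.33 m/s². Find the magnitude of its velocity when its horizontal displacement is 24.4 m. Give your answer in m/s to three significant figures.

Resolve: vₓ = 18.40 cos 41.0° = 13.89 m/s and v_y0 = 18.40 sin 41.0° = 12.07 m/s.
At x = 24.4 m, t = x/vₓ = 24.4/13.89 = 1.757 s.
Vertical velocity there: v_y = v_y0 − g t = 12.07 − 9.33 × 1.757 = −4.322 m/s.
Speed: √(vₓ² + v_y²) = √(13.89² + 4.322²) = 14.54 m/s.

14.5 m/s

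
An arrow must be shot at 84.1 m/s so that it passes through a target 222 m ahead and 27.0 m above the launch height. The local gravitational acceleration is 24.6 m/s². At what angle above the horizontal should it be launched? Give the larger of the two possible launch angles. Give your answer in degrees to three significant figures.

Trajectory: y = x tanθ − g x² (1 + tan²θ)/(2v₀²). With x = 222, y = 27.0, v₀ = 84.1, g = 24.6:
85.71 tan²θ − 222 tanθ + (112.7) = 0.
tanθ = [222 ± √(222² − 4 × 85.71 × (112.7))] / (2 × 85.71) = (222 ± 103.2) / 171.4, giving tanθ = 0.6932 or 1.897.
θ = 34.73° or 62.20°; the larger is 62.20°.

62.2°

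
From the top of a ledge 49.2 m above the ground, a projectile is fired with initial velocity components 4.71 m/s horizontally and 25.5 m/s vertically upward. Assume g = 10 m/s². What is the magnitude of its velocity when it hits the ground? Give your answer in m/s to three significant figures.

The projectile lands when y = 49.2 + (25.50) t − ½·10.0·t² = 0. Positive root: t = (25.50 + √(25.50² + 2·10.0·49.2)) / 10.0 = (25.50 + 40.43) / 10.0 = 6.593 s.
Vertical velocity at impact: v_y = v_y0 − g t = 25.50 − 10.0 × 6.593 = −40.43 m/s.
Speed: |v| = √(vₓ² + v_y²) = √(4.710² + 40.43²) = 40.70 m/s.

40.7 m/s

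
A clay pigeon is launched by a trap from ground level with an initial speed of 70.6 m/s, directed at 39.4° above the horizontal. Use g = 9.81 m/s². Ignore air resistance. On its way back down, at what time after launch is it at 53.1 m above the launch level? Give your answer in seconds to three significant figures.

7.74 s

vₓ = 70.60 cos 39.4° = 54.55 m/s; v_y0 = 70.60 sin 39.4° = 44.81 m/s.
Require v_y0 t − ½ g t² = 53.1, i.e. 4.905 t² − 44.81 t + 53.1 = 0.
t = [44.81 ± √(44.81² − 2·9.81·53.1)] / 9.81 = (44.81 ± 31.09) / 9.81, so t = 1.399 s or t = 7.737 s.
The descending-branch root is 7.737 s.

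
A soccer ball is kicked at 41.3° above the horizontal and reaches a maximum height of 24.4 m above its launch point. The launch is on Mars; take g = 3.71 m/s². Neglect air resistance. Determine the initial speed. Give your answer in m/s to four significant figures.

At the peak v_y = 0, so v_y0 = √(2gH) = √(2 × 3.71 × 24.4) = 13.46 m/s.
v_y0 = v₀ sin θ ⇒ v₀ = 13.46 / sin 41.3° = 20.39 m/s.

20.39 m/s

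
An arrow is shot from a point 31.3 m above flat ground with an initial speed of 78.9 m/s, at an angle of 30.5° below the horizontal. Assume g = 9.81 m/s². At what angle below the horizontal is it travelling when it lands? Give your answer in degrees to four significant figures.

34.71°

vₓ = 78.90 cos 30.5° = 67.98 m/s; v_y0 = −40.04 m/s (downward).
Vertical motion (up positive, ground at y = 0): 4.905 t² − (−40.04) t − 31.3 = 0, so t = (−40.04 + √(40.04² + 2·9.81·31.3)) / 9.81 = (−40.04 + 47.09) / 9.81 = 0.7184 s.
At impact: v_y = v_y0 − g t = −47.09 m/s; vₓ = 67.98 m/s.
Angle below horizontal: arctan(|v_y|/vₓ) = arctan(47.09/67.98) = 34.71°.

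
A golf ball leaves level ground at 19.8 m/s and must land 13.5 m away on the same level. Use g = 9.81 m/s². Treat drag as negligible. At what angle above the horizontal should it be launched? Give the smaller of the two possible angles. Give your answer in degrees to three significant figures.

9.87°

From R = (v₀²/g) sin 2θ: sin 2θ = 9.81 × 13.5 / 392.04 = 0.3378.
2θ = 19.74° or 180° − 19.74° = 160.3°, so θ = 9.872° or 80.13°.
The smaller angle is 9.872°.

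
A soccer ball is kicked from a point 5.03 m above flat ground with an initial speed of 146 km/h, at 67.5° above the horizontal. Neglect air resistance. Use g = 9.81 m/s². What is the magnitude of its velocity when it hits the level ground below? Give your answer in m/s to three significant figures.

41.8 m/s

Convert: 146 km/h = 146/3.6 = 40.56 m/s.
Horizontal component vₓ = 40.56 cos 67.5° = 15.52 m/s; vertical v_y0 = 40.56 sin 67.5° = 37.47 m/s.
Vertical motion (up positive, ground at y = 0): 4.905 t² − (37.47) t − 5.03 = 0, so t = (37.47 + √(37.47² + 2·9.81·5.03)) / 9.81 = (37.47 + 38.76) / 9.81 = 7.771 s.
Vertical velocity at impact: v_y = v_y0 − g t = 37.47 − 9.81 × 7.771 = −38.76 m/s.
Speed: |v| = √(vₓ² + v_y²) = √(15.52² + 38.76²) = 41.75 m/s.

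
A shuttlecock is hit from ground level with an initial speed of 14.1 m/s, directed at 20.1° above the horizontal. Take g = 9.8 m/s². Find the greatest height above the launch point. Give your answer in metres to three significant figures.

1.20 m

Components: vₓ = 14.10 cos 20.1° = 13.24 m/s, v_y0 = 14.10 sin 20.1° = 4.846 m/s.
At the apex v_y = 0, so H = v_y0²/(2g) = 4.846²/19.60 = 1.198 m.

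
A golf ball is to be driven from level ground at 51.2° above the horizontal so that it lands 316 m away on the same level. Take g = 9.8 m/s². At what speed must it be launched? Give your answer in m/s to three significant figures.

56.3 m/s

On level ground R = v₀² sin 2θ / g ⇒ v₀ = √(gR / sin 2θ).
v₀ = √(9.80 × 316 / sin 102.4°) = √(3097 / 0.9767) = √3170.8 = 56.31 m/s.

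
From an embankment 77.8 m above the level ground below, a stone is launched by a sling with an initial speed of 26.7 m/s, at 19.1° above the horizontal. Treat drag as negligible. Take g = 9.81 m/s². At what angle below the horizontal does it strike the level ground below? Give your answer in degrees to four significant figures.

Horizontal component vₓ = 26.70 cos 19.1° = 25.23 m/s; vertical v_y0 = 26.70 sin 19.1° = 8.737 m/s.
Vertical motion (up positive, ground at y = 0): 4.905 t² − (8.737) t − 77.8 = 0, so t = (8.737 + √(8.737² + 2·9.81·77.8)) / 9.81 = (8.737 + 40.03) / 9.81 = 4.972 s.
At impact: v_y = v_y0 − g t = −40.03 m/s; vₓ = 25.23 m/s.
Angle below horizontal: arctan(|v_y|/vₓ) = arctan(40.03/25.23) = 57.78°.

57.78°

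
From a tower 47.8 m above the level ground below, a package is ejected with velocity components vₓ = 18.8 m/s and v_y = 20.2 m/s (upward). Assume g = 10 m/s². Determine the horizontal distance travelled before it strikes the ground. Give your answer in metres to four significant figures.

107.4 m

Vertical motion (up positive, ground at y = 0): 5.000 t² − (20.20) t − 47.8 = 0, so t = (20.20 + √(20.20² + 2·10.0·47.8)) / 10.0 = (20.20 + 36.93) / 10.0 = 5.713 s.
Horizontal distance: R = vₓ t = 18.80 × 5.713 = 107.4 m.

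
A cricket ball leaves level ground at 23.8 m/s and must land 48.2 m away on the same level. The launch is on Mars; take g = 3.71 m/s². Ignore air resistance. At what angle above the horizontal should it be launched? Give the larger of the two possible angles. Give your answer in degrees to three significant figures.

80.8°

R = v₀² sin 2θ / g gives sin 2θ = gR/v₀² = 3.71·48.2/23.8² = 0.3157.
2θ = 18.40° or 180° − 18.40° = 161.6°, so θ = 9.201° or 80.80°.
The larger angle is 80.80°.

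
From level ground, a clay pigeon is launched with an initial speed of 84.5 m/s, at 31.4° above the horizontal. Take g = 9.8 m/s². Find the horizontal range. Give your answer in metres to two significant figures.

650 m

Resolve: vₓ = 84.50 cos 31.4° = 72.13 m/s and v_y0 = 84.50 sin 31.4° = 44.03 m/s.
Time aloft: T = 2 v_y0 / g = 2 × 44.03 / 9.80 = 8.985 s.
Range: R = vₓ T = 72.13 × 8.985 = 648.0 m.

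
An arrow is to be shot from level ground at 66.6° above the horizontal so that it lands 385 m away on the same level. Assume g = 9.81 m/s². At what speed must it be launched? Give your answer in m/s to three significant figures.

On level ground R = v₀² sin 2θ / g ⇒ v₀ = √(gR / sin 2θ).
v₀ = √(9.81 × 385 / sin 133.2°) = √(3777 / 0.7290) = √5181.1 = 71.98 m/s.

72.0 m/s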